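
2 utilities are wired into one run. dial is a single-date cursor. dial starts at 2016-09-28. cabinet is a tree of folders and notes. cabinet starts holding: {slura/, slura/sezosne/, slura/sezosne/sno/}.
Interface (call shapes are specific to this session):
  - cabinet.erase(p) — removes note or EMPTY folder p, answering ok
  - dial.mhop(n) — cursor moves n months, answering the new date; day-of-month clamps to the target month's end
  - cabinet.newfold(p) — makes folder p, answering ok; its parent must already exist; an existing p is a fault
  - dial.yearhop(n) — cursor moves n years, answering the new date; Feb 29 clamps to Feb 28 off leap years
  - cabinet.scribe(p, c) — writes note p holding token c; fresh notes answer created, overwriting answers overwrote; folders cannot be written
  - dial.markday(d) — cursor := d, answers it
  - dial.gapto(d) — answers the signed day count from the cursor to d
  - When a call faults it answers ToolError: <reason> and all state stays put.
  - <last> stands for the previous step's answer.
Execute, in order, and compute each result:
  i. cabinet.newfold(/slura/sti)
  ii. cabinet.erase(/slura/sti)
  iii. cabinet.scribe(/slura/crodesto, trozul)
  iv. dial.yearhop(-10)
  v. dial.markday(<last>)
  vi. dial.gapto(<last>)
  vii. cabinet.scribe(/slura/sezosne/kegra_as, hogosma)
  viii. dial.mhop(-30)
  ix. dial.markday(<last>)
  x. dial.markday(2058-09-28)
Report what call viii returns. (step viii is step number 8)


Answer: 2004-03-28

Derivation:
-> cabinet.newfold(p: /slura/sti)
<- ok
-> cabinet.erase(p: /slura/sti)
<- ok
-> cabinet.scribe(p: /slura/crodesto, c: trozul)
<- created
-> dial.yearhop(n: -10)
<- 2006-09-28
-> dial.markday(d: <last>)
<- 2006-09-28
-> dial.gapto(d: <last>)
<- 0
-> cabinet.scribe(p: /slura/sezosne/kegra_as, c: hogosma)
<- created
-> dial.mhop(n: -30)
<- 2004-03-28
-> dial.markday(d: <last>)
<- 2004-03-28
-> dial.markday(d: 2058-09-28)
<- 2058-09-28


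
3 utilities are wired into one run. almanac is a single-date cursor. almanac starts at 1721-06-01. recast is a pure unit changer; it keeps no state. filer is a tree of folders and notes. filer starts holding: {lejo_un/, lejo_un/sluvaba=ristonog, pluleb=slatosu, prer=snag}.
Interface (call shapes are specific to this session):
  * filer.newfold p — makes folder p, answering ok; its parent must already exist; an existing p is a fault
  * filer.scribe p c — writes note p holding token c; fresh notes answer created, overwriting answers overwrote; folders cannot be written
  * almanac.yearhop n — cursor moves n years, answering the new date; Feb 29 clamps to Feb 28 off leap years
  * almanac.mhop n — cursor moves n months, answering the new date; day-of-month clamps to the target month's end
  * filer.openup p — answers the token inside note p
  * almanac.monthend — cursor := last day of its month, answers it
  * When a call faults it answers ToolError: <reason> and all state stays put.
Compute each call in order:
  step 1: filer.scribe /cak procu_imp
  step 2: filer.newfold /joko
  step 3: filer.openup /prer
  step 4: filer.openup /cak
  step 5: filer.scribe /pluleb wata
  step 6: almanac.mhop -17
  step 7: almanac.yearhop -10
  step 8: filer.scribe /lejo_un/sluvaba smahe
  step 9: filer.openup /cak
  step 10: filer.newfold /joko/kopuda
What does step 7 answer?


Answer: 1710-01-01

Derivation:
CALL filer.scribe[p='/cak'; c='procu_imp']
RET  created
CALL filer.newfold[p='/joko']
RET  ok
CALL filer.openup[p='/prer']
RET  snag
CALL filer.openup[p='/cak']
RET  procu_imp
CALL filer.scribe[p='/pluleb'; c='wata']
RET  overwrote
CALL almanac.mhop[n='-17']
RET  1720-01-01
CALL almanac.yearhop[n='-10']
RET  1710-01-01
CALL filer.scribe[p='/lejo_un/sluvaba'; c='smahe']
RET  overwrote
CALL filer.openup[p='/cak']
RET  procu_imp
CALL filer.newfold[p='/joko/kopuda']
RET  ok


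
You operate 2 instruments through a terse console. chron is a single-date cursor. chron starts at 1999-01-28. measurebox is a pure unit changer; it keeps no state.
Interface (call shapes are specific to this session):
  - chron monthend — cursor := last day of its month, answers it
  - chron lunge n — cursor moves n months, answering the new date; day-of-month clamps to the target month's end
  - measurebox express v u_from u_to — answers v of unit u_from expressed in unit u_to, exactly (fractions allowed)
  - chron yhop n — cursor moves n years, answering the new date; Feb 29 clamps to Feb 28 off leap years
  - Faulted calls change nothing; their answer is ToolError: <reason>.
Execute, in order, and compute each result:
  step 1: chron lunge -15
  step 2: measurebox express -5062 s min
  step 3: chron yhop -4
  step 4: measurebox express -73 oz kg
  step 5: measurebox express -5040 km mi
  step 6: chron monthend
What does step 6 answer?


Answer: 1993-10-31

Derivation:
-> chron lunge(n='-15')
<- 1997-10-28
-> measurebox express(v='-5062', u_from='s', u_to='min')
<- -2531/30
-> chron yhop(n='-4')
<- 1993-10-28
-> measurebox express(v='-73', u_from='oz', u_to='kg')
<- -3311224301/1600000000
-> measurebox express(v='-5040', u_from='km', u_to='mi')
<- -4375000/1397
-> chron monthend()
<- 1993-10-31


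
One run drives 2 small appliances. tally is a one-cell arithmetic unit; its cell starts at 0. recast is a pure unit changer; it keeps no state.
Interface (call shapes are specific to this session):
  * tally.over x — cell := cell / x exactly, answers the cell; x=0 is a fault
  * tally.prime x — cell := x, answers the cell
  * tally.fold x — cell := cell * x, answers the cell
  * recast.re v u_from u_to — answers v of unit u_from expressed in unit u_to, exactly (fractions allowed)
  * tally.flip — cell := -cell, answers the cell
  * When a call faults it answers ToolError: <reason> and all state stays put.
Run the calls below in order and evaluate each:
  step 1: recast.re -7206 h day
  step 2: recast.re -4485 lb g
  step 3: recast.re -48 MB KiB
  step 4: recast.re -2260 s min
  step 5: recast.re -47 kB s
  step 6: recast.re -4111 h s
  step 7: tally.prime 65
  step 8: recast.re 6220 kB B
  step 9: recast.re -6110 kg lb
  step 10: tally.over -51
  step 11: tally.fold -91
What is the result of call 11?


Answer: 5915/51

Derivation:
>>> recast.re v→-7206 u_from→h u_to→day
[out] -1201/4
>>> recast.re v→-4485 u_from→lb u_to→g
[out] -40687235589/20000
>>> recast.re v→-48 u_from→MB u_to→KiB
[out] -46875
>>> recast.re v→-2260 u_from→s u_to→min
[out] -113/3
>>> recast.re v→-47 u_from→kB u_to→s
[out] ToolError: incompatible units
>>> recast.re v→-4111 u_from→h u_to→s
[out] -14799600
>>> tally.prime x→65
[out] 65
>>> recast.re v→6220 u_from→kB u_to→B
[out] 6220000
>>> recast.re v→-6110 u_from→kg u_to→lb
[out] -611000000000/45359237
>>> tally.over x→-51
[out] -65/51
>>> tally.fold x→-91
[out] 5915/51


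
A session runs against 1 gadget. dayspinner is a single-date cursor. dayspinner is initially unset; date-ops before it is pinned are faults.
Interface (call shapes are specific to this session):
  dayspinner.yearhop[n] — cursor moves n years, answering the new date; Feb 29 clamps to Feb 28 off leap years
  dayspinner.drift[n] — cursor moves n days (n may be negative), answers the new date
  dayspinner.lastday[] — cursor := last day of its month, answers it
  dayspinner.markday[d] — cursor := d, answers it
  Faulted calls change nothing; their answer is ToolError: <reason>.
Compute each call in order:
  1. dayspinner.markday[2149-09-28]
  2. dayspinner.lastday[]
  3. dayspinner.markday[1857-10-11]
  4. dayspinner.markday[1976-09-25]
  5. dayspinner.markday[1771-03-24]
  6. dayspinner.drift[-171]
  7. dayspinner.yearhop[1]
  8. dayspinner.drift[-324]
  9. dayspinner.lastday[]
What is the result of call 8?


Answer: 1770-11-14

Derivation:
Act: markday[d='2149-09-28']
Obs: 2149-09-28
Act: lastday[]
Obs: 2149-09-30
Act: markday[d='1857-10-11']
Obs: 1857-10-11
Act: markday[d='1976-09-25']
Obs: 1976-09-25
Act: markday[d='1771-03-24']
Obs: 1771-03-24
Act: drift[n='-171']
Obs: 1770-10-04
Act: yearhop[n='1']
Obs: 1771-10-04
Act: drift[n='-324']
Obs: 1770-11-14
Act: lastday[]
Obs: 1770-11-30


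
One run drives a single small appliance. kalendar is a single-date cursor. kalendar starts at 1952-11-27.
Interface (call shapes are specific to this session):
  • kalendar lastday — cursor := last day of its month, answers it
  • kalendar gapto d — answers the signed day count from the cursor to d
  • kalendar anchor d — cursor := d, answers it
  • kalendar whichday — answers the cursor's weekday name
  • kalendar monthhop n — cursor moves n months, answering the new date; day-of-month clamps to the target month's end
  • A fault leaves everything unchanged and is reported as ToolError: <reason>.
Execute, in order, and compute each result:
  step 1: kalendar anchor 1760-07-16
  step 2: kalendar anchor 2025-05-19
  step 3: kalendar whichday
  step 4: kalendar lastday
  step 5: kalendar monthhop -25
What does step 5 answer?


>> kalendar anchor(d='1760-07-16')
<< 1760-07-16
>> kalendar anchor(d='2025-05-19')
<< 2025-05-19
>> kalendar whichday()
<< Monday
>> kalendar lastday()
<< 2025-05-31
>> kalendar monthhop(n='-25')
<< 2023-04-30

Answer: 2023-04-30


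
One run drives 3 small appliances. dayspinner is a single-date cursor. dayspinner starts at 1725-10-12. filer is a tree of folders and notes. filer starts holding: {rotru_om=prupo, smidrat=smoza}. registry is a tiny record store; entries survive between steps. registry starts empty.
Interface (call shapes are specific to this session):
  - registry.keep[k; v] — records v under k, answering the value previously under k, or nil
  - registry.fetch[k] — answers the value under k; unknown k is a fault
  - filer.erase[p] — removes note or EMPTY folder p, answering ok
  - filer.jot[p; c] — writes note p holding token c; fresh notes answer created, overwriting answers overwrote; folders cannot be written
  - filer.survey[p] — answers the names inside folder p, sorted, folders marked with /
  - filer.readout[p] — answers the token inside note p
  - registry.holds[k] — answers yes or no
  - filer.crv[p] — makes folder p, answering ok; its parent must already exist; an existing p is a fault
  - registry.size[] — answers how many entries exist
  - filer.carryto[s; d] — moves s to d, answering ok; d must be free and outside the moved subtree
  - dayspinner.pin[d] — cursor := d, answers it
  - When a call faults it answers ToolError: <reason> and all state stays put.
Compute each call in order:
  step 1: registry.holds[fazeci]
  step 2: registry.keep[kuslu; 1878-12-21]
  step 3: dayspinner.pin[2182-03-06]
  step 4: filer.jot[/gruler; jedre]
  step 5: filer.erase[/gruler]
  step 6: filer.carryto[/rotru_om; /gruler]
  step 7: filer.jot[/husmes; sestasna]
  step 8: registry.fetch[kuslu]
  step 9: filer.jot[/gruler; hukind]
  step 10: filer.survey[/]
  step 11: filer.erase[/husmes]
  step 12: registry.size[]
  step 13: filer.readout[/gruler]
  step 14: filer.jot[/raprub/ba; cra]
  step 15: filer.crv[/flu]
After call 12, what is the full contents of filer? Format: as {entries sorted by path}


→ holds(k=fazeci)
← no
→ keep(k=kuslu, v=1878-12-21)
← nil
→ pin(d=2182-03-06)
← 2182-03-06
→ jot(p=/gruler, c=jedre)
← created
→ erase(p=/gruler)
← ok
→ carryto(s=/rotru_om, d=/gruler)
← ok
→ jot(p=/husmes, c=sestasna)
← created
→ fetch(k=kuslu)
← 1878-12-21
→ jot(p=/gruler, c=hukind)
← overwrote
→ survey(p=/)
← [gruler, husmes, smidrat]
→ erase(p=/husmes)
← ok
→ size()
← 1
→ readout(p=/gruler)
← hukind
→ jot(p=/raprub/ba, c=cra)
← ToolError: no parent
→ crv(p=/flu)
← ok

Answer: {gruler=hukind, smidrat=smoza}


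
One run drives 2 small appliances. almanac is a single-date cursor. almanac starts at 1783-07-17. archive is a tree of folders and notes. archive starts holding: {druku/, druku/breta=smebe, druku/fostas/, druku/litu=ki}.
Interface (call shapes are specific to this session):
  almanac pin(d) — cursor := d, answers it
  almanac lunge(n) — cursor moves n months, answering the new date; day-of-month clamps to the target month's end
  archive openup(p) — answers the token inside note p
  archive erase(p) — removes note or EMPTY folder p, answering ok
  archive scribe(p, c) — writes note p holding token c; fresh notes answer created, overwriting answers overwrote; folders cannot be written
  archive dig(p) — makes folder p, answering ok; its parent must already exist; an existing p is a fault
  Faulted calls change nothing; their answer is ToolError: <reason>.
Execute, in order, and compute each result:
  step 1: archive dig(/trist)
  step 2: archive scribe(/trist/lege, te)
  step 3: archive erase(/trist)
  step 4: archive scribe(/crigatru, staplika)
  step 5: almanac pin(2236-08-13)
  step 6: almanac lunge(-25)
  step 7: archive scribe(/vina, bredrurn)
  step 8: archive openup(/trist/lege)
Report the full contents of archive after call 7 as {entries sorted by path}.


$ archive dig /trist
[out] ok
$ archive scribe /trist/lege te
[out] created
$ archive erase /trist
[out] ToolError: not empty
$ archive scribe /crigatru staplika
[out] created
$ almanac pin 2236-08-13
[out] 2236-08-13
$ almanac lunge -25
[out] 2234-07-13
$ archive scribe /vina bredrurn
[out] created
$ archive openup /trist/lege
[out] te

Answer: {crigatru=staplika, druku/, druku/breta=smebe, druku/fostas/, druku/litu=ki, trist/, trist/lege=te, vina=bredrurn}


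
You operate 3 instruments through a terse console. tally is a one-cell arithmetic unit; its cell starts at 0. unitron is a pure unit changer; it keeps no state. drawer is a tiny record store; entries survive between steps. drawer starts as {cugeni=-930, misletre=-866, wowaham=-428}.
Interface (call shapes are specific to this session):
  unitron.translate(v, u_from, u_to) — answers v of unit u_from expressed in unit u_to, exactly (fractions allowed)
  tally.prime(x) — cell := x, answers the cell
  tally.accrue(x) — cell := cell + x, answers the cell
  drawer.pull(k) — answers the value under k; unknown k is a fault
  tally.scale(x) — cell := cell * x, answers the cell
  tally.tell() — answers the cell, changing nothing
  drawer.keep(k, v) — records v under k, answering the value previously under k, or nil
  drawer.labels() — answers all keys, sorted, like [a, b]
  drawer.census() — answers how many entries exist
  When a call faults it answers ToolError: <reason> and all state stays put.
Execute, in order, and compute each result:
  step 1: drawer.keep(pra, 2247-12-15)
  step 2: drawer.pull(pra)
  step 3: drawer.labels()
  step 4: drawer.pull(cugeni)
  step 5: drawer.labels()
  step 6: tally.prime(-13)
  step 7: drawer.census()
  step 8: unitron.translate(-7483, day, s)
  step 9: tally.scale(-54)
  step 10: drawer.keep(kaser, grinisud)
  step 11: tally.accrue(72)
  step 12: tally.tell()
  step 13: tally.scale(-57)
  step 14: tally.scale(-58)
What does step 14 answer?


Answer: 2558844

Derivation:
→ drawer.keep(pra, 2247-12-15)
← nil
→ drawer.pull(pra)
← 2247-12-15
→ drawer.labels()
← [cugeni, misletre, pra, wowaham]
→ drawer.pull(cugeni)
← -930
→ drawer.labels()
← [cugeni, misletre, pra, wowaham]
→ tally.prime(-13)
← -13
→ drawer.census()
← 4
→ unitron.translate(-7483, day, s)
← -646531200
→ tally.scale(-54)
← 702
→ drawer.keep(kaser, grinisud)
← nil
→ tally.accrue(72)
← 774
→ tally.tell()
← 774
→ tally.scale(-57)
← -44118
→ tally.scale(-58)
← 2558844


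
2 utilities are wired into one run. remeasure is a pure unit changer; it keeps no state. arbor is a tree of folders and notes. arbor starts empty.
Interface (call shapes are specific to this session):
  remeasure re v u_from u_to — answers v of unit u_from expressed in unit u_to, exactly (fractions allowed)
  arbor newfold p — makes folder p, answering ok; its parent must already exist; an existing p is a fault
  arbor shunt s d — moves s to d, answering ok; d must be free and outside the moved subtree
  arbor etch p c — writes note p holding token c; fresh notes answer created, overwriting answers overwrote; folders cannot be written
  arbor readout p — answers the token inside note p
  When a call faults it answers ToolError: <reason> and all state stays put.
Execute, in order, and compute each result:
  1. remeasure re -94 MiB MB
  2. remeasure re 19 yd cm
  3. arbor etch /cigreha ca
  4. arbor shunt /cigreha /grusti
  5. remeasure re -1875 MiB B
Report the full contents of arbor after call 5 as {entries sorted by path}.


> remeasure re v='-94' u_from='MiB' u_to='MB'
  -1540096/15625
> remeasure re v='19' u_from='yd' u_to='cm'
  43434/25
> arbor etch p='/cigreha' c='ca'
  created
> arbor shunt s='/cigreha' d='/grusti'
  ok
> remeasure re v='-1875' u_from='MiB' u_to='B'
  -1966080000

Answer: {grusti=ca}


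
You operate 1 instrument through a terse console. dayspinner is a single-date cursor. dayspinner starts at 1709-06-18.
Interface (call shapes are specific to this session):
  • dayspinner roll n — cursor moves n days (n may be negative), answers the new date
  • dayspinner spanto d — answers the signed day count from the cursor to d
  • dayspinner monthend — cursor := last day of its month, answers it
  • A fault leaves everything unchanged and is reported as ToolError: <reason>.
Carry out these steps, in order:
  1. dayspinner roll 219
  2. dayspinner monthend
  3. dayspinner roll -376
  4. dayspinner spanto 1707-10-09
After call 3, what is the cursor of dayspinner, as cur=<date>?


Answer: cur=1709-01-20

Derivation:
Invoking dayspinner roll passing n='219', and get 1710-01-23.
Next I call dayspinner monthend(), and observe 1710-01-31.
Now I run dayspinner roll passing n='-376', → 1709-01-20.
I invoke dayspinner spanto passing d='1707-10-09', and see -469.


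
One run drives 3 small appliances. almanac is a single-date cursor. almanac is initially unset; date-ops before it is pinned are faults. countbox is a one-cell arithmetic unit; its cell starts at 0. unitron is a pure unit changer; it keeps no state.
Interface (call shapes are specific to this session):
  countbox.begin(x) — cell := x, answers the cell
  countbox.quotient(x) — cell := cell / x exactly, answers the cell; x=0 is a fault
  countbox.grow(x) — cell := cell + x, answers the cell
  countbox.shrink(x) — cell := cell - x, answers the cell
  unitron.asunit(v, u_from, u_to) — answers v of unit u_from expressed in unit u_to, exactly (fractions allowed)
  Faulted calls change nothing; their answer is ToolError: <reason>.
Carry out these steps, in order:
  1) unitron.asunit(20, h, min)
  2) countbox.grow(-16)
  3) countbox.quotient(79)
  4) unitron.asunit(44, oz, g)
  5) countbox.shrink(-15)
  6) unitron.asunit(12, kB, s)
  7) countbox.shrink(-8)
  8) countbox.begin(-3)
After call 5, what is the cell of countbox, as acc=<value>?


% unitron.asunit v→20 u_from→h u_to→min
  1200
% countbox.grow x→-16
  -16
% countbox.quotient x→79
  -16/79
% unitron.asunit v→44 u_from→oz u_to→g
  498951607/400000
% countbox.shrink x→-15
  1169/79
% unitron.asunit v→12 u_from→kB u_to→s
  ToolError: incompatible units
% countbox.shrink x→-8
  1801/79
% countbox.begin x→-3
  -3

Answer: acc=1169/79


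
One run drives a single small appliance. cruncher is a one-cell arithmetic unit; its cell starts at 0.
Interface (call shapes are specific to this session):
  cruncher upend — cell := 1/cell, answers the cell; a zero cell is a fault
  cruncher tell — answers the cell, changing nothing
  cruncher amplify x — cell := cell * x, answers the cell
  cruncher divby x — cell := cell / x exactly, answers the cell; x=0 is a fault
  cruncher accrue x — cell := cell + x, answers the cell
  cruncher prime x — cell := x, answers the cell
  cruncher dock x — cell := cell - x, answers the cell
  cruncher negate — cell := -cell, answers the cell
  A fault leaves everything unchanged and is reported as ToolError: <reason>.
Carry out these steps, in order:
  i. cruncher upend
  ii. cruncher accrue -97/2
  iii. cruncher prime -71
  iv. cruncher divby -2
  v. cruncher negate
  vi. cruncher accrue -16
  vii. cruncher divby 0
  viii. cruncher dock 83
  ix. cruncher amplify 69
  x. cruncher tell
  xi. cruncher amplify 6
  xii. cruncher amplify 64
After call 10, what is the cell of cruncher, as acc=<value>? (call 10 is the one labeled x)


Answer: acc=-18561/2

Derivation:
I call cruncher upend, → ToolError: reciprocal of zero.
Now I run cruncher accrue passing x='-97/2', — result: -97/2.
I try cruncher prime passing x='-71', — result: -71.
Next I call cruncher divby passing x='-2', yielding 71/2.
I invoke cruncher negate, and observe -71/2.
Then cruncher accrue passing x='-16', — result: -103/2.
I invoke cruncher divby passing x='0', — result: ToolError: division by zero.
Calling cruncher dock passing x='83', which returns -269/2.
I call cruncher amplify passing x='69', which returns -18561/2.
I invoke cruncher tell(), and see -18561/2.
I invoke cruncher amplify passing x='6', → -55683.
Calling cruncher amplify passing x='64', giving -3563712.


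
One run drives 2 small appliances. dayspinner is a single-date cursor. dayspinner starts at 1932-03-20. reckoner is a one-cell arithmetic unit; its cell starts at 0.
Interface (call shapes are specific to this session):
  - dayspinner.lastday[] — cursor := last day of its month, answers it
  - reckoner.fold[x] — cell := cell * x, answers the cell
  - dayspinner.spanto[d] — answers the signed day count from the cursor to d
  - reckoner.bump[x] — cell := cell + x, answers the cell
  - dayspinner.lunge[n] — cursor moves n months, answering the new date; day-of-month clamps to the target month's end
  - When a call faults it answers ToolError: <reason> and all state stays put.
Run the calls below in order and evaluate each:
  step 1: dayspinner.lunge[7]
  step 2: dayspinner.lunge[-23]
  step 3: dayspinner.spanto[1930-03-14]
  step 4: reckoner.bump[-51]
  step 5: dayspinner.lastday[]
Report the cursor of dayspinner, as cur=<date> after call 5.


Calling dayspinner.lunge(n='7'), and see 1932-10-20.
Invoking dayspinner.lunge(n='-23'), → 1930-11-20.
I call dayspinner.spanto(d='1930-03-14'), and observe -251.
Next I call reckoner.bump(x='-51'), which returns -51.
Using dayspinner.lastday, yielding 1930-11-30.

Answer: cur=1930-11-30


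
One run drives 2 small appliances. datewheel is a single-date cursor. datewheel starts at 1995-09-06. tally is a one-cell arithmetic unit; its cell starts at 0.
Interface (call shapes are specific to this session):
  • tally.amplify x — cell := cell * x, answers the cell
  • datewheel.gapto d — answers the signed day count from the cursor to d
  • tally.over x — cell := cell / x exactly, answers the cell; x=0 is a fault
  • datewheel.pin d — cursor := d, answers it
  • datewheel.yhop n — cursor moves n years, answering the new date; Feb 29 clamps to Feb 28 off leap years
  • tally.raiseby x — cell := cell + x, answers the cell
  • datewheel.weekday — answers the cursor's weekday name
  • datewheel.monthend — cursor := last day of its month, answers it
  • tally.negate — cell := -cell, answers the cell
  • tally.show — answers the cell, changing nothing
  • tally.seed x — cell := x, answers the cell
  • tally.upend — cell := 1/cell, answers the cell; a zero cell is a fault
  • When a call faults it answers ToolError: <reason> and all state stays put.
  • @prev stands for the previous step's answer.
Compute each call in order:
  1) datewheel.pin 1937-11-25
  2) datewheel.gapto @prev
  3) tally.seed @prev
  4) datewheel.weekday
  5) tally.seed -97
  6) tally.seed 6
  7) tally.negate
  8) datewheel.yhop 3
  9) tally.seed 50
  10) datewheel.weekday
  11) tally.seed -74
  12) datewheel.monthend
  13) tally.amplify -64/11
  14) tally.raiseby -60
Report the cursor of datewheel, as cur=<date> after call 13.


==> datewheel.pin(d=1937-11-25)
<== 1937-11-25
==> datewheel.gapto(d=@prev)
<== 0
==> tally.seed(x=@prev)
<== 0
==> datewheel.weekday()
<== Thursday
==> tally.seed(x=-97)
<== -97
==> tally.seed(x=6)
<== 6
==> tally.negate()
<== -6
==> datewheel.yhop(n=3)
<== 1940-11-25
==> tally.seed(x=50)
<== 50
==> datewheel.weekday()
<== Monday
==> tally.seed(x=-74)
<== -74
==> datewheel.monthend()
<== 1940-11-30
==> tally.amplify(x=-64/11)
<== 4736/11
==> tally.raiseby(x=-60)
<== 4076/11

Answer: cur=1940-11-30


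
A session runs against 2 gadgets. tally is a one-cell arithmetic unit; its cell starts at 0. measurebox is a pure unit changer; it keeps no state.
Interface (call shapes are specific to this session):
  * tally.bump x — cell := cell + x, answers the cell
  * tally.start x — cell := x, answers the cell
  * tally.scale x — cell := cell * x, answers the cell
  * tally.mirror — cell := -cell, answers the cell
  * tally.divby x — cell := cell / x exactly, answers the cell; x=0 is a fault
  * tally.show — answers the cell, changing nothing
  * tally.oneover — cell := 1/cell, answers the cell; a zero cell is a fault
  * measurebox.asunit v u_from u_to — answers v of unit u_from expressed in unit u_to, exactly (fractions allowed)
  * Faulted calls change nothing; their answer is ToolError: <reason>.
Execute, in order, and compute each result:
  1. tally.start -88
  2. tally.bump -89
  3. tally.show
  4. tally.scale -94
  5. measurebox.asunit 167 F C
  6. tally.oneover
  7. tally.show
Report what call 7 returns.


Answer: 1/16638

Derivation:
> tally.start x→-88
:: -88
> tally.bump x→-89
:: -177
> tally.show
:: -177
> tally.scale x→-94
:: 16638
> measurebox.asunit v→167 u_from→F u_to→C
:: 75
> tally.oneover
:: 1/16638
> tally.show
:: 1/16638


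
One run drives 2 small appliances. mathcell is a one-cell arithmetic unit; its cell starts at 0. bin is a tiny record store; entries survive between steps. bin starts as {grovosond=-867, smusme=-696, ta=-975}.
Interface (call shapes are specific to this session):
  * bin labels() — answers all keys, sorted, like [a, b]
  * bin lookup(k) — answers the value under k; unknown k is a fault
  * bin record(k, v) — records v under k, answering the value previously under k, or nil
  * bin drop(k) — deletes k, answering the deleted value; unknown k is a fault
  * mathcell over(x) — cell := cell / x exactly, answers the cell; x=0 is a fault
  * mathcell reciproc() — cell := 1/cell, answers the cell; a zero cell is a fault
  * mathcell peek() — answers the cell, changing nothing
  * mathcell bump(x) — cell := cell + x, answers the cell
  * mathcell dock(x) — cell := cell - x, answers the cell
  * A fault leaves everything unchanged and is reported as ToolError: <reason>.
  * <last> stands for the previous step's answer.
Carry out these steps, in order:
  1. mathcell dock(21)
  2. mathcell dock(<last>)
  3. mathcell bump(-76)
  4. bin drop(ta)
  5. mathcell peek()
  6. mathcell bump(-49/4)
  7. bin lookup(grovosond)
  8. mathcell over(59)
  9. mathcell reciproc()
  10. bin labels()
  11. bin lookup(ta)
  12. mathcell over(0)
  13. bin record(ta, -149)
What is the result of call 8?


Answer: -353/236

Derivation:
$ mathcell dock x→21
[out] -21
$ mathcell dock x→<last>
[out] 0
$ mathcell bump x→-76
[out] -76
$ bin drop k→ta
[out] -975
$ mathcell peek
[out] -76
$ mathcell bump x→-49/4
[out] -353/4
$ bin lookup k→grovosond
[out] -867
$ mathcell over x→59
[out] -353/236
$ mathcell reciproc
[out] -236/353
$ bin labels
[out] [grovosond, smusme]
$ bin lookup k→ta
[out] ToolError: no such key ta
$ mathcell over x→0
[out] ToolError: division by zero
$ bin record k→ta v→-149
[out] nil


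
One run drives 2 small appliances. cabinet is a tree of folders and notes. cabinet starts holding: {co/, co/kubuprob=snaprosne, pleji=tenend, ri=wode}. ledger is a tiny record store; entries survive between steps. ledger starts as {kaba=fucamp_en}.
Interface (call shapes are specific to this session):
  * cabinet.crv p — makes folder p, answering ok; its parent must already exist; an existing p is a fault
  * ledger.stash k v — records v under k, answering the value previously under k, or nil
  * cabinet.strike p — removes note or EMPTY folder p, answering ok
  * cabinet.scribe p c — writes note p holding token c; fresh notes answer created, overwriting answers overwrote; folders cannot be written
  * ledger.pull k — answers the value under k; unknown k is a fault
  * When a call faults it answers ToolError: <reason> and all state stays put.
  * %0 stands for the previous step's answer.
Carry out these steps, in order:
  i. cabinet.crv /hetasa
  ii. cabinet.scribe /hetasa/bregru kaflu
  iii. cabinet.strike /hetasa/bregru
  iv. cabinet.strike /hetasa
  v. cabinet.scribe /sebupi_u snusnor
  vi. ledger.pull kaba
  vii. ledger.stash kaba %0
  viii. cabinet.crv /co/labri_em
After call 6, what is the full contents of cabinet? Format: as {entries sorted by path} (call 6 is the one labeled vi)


-> cabinet.crv(p='/hetasa')
<- ok
-> cabinet.scribe(p='/hetasa/bregru', c='kaflu')
<- created
-> cabinet.strike(p='/hetasa/bregru')
<- ok
-> cabinet.strike(p='/hetasa')
<- ok
-> cabinet.scribe(p='/sebupi_u', c='snusnor')
<- created
-> ledger.pull(k='kaba')
<- fucamp_en
-> ledger.stash(k='kaba', v='%0')
<- fucamp_en
-> cabinet.crv(p='/co/labri_em')
<- ok

Answer: {co/, co/kubuprob=snaprosne, pleji=tenend, ri=wode, sebupi_u=snusnor}


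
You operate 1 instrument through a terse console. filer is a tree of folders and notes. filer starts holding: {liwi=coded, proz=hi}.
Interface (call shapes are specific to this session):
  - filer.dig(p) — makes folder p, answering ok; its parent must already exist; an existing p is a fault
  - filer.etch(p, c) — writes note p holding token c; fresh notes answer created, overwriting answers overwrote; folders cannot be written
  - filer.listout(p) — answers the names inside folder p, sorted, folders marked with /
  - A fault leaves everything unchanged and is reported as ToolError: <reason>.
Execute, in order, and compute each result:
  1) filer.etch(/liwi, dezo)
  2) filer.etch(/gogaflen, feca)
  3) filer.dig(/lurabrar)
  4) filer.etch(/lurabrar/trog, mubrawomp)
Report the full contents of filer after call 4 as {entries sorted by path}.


Do: etch[/liwi; dezo]
See: overwrote
Do: etch[/gogaflen; feca]
See: created
Do: dig[/lurabrar]
See: ok
Do: etch[/lurabrar/trog; mubrawomp]
See: created

Answer: {gogaflen=feca, liwi=dezo, lurabrar/, lurabrar/trog=mubrawomp, proz=hi}


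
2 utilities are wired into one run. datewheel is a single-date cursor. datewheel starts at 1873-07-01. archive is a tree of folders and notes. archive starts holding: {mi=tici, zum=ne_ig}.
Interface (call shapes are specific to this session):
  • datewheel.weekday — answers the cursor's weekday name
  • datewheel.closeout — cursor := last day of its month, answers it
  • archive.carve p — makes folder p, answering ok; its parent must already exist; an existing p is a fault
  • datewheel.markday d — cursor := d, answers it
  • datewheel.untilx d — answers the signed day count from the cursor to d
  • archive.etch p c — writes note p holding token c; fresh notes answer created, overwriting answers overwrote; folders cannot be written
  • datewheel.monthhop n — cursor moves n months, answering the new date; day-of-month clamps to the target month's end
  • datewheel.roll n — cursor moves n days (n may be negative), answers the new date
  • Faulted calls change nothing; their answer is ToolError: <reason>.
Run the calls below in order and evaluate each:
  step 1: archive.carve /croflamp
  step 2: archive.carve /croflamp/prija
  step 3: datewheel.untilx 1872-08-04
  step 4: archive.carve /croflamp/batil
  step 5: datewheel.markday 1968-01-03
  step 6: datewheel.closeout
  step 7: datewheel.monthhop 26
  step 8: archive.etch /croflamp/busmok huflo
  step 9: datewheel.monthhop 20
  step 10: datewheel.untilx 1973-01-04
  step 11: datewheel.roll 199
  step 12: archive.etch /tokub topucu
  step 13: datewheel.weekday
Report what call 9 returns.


Calling archive.carve passing p: /croflamp, and get ok.
I try archive.carve passing p: /croflamp/prija, yielding ok.
Calling datewheel.untilx passing d: 1872-08-04, which returns -331.
Now I run archive.carve passing p: /croflamp/batil, — result: ok.
I try datewheel.markday passing d: 1968-01-03, yielding 1968-01-03.
Now I run datewheel.closeout(), and get 1968-01-31.
I invoke datewheel.monthhop passing n: 26, which returns 1970-03-31.
I use archive.etch passing p: /croflamp/busmok, c: huflo: created.
I use datewheel.monthhop passing n: 20, which returns 1971-11-30.
Calling datewheel.untilx passing d: 1973-01-04, — result: 401.
I call datewheel.roll passing n: 199, — result: 1972-06-16.
Calling archive.etch passing p: /tokub, c: topucu, and see created.
I run datewheel.weekday(): Friday.

Answer: 1971-11-30


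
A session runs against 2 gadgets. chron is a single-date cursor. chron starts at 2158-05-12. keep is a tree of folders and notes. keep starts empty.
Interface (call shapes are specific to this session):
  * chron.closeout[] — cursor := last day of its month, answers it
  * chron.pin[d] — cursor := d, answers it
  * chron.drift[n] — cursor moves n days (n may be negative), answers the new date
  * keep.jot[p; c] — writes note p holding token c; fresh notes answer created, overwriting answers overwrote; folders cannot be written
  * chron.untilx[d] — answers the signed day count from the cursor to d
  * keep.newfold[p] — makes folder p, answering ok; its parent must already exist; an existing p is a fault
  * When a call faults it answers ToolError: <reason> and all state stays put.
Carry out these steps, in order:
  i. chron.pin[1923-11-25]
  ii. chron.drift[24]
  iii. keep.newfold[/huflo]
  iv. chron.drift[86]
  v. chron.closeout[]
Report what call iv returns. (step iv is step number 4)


Answer: 1924-03-14

Derivation:
CALL chron.pin[d→1923-11-25]
RET  1923-11-25
CALL chron.drift[n→24]
RET  1923-12-19
CALL keep.newfold[p→/huflo]
RET  ok
CALL chron.drift[n→86]
RET  1924-03-14
CALL chron.closeout[]
RET  1924-03-31


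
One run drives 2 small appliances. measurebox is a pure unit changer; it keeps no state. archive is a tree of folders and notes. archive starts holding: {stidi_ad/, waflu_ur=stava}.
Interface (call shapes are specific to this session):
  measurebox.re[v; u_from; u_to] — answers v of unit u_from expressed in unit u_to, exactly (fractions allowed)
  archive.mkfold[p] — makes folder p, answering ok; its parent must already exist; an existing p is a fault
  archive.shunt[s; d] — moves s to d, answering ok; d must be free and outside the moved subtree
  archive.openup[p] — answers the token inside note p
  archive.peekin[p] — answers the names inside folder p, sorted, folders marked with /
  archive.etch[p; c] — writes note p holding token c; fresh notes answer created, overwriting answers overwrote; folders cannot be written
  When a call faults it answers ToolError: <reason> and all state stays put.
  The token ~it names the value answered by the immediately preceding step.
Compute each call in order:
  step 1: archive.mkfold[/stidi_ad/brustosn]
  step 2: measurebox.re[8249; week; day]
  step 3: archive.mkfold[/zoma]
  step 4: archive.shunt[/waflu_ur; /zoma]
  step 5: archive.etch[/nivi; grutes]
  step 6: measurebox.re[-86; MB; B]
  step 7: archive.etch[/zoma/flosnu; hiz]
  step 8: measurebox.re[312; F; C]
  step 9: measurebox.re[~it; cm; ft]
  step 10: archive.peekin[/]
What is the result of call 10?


→ archive.mkfold(p=/stidi_ad/brustosn)
← ok
→ measurebox.re(v=8249, u_from=week, u_to=day)
← 57743
→ archive.mkfold(p=/zoma)
← ok
→ archive.shunt(s=/waflu_ur, d=/zoma)
← ToolError: exists
→ archive.etch(p=/nivi, c=grutes)
← created
→ measurebox.re(v=-86, u_from=MB, u_to=B)
← -86000000
→ archive.etch(p=/zoma/flosnu, c=hiz)
← created
→ measurebox.re(v=312, u_from=F, u_to=C)
← 1400/9
→ measurebox.re(v=~it, u_from=cm, u_to=ft)
← 17500/3429
→ archive.peekin(p=/)
← [nivi, stidi_ad/, waflu_ur, zoma/]

Answer: [nivi, stidi_ad/, waflu_ur, zoma/]


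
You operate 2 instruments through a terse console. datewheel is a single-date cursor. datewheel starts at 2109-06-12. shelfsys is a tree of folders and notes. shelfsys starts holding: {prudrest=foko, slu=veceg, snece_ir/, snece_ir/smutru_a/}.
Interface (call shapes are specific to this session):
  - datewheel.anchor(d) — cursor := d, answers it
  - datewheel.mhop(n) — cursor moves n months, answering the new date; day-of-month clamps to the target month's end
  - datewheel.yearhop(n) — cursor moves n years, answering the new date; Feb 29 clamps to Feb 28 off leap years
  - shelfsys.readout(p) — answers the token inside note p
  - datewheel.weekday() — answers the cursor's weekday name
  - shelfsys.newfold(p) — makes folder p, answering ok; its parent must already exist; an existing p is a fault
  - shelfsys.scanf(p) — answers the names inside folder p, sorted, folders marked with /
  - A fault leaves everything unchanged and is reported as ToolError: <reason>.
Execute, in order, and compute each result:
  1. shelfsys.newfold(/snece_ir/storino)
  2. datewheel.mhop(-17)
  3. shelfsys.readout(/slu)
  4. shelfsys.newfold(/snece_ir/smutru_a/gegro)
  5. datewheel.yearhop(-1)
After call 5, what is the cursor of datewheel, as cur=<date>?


Answer: cur=2107-01-12

Derivation:
·→ shelfsys.newfold(p: /snece_ir/storino)
·← ok
·→ datewheel.mhop(n: -17)
·← 2108-01-12
·→ shelfsys.readout(p: /slu)
·← veceg
·→ shelfsys.newfold(p: /snece_ir/smutru_a/gegro)
·← ok
·→ datewheel.yearhop(n: -1)
·← 2107-01-12


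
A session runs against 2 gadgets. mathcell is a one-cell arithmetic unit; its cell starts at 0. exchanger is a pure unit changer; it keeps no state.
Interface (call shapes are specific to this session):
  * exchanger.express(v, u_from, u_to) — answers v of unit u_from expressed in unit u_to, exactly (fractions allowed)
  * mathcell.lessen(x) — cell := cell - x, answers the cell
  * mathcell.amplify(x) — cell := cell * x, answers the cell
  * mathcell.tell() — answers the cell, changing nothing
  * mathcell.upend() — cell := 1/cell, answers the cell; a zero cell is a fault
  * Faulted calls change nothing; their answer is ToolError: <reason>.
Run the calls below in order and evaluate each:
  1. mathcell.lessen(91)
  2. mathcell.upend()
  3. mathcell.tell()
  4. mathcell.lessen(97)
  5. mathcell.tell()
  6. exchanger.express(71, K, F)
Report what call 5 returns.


Answer: -8828/91

Derivation:
CALL mathcell.lessen[x: 91]
RET  -91
CALL mathcell.upend[]
RET  -1/91
CALL mathcell.tell[]
RET  -1/91
CALL mathcell.lessen[x: 97]
RET  -8828/91
CALL mathcell.tell[]
RET  -8828/91
CALL exchanger.express[v: 71; u_from: K; u_to: F]
RET  -33187/100


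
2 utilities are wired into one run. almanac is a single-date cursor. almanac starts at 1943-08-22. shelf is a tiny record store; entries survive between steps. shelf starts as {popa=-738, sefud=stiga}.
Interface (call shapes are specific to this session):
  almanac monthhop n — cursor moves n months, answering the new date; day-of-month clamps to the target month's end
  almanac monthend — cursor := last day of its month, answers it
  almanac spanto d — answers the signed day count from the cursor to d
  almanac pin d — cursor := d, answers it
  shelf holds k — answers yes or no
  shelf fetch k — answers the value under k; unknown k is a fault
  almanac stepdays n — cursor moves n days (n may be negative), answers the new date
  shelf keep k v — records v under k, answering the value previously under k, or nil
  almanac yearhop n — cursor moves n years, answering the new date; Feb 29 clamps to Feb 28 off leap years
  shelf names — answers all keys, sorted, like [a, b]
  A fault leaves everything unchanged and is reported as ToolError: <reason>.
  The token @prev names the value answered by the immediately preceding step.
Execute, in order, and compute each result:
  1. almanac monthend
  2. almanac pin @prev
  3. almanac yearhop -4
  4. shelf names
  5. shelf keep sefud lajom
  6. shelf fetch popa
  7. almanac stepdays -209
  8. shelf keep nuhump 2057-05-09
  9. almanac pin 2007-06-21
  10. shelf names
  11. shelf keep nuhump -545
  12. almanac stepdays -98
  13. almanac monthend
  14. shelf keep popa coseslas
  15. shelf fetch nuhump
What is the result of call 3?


Answer: 1939-08-31

Derivation:
Now I run almanac monthend, → 1943-08-31.
I invoke almanac pin(@prev), giving 1943-08-31.
Now I run almanac yearhop(-4), and observe 1939-08-31.
I try shelf names(), — result: [popa, sefud].
Invoking shelf keep(sefud, lajom), and get stiga.
I use shelf fetch(popa), — result: -738.
Using almanac stepdays(-209), — result: 1939-02-03.
Then shelf keep(nuhump, 2057-05-09), which returns nil.
Calling almanac pin(2007-06-21), and see 2007-06-21.
I call shelf names(), → [nuhump, popa, sefud].
Using shelf keep(nuhump, -545), — result: 2057-05-09.
I invoke almanac stepdays(-98), which returns 2007-03-15.
Invoking almanac monthend(), giving 2007-03-31.
Using shelf keep(popa, coseslas): -738.
I run shelf fetch(nuhump), and see -545.
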